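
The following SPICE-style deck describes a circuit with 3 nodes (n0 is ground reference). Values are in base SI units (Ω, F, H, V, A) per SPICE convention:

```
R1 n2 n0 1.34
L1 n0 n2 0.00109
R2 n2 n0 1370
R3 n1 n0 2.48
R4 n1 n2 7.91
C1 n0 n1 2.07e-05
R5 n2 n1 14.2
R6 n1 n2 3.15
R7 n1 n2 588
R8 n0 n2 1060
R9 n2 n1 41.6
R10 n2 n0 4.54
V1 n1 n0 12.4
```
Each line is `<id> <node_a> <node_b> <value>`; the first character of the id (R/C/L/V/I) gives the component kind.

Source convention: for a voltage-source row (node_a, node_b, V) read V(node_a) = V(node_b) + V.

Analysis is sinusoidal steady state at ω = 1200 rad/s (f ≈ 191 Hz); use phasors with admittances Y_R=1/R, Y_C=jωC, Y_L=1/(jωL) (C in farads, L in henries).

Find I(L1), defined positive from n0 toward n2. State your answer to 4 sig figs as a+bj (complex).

Apply KCL at each of the 2 non-ground nodes and solve the resulting linear system.
Node n1: branches {R3, R4, C1, R5, R6, R7, R9, V1} → V_1 = 12.40+0.000j
Node n2: branches {R1, L1, R2, R4, R5, R6, R7, R8, R9, R10} → V_2 = 3.532+1.791j
Source currents: i(V1)=-9.789+0.6589j

-1.369+2.701j A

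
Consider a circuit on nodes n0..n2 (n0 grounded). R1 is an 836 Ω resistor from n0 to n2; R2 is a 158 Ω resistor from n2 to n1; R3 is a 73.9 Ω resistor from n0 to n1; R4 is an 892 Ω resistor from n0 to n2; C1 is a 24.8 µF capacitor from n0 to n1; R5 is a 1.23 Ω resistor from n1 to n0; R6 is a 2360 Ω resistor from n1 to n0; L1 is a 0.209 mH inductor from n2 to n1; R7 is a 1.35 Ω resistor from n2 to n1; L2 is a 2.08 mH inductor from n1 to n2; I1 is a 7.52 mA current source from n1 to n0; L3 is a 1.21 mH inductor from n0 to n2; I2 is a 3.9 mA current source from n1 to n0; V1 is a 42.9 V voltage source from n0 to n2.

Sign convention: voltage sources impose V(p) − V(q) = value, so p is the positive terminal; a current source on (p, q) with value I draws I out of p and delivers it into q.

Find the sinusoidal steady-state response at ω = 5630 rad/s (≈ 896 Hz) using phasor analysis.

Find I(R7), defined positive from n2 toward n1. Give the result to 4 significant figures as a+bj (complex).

MNA unknowns: 2 node voltages V₁..V_2 plus 1 source current (V1)
R1: Y=0.001196+0.000j on G[0,2]
R2: Y=0.006329+0.000j on G[2,1]
R3: Y=0.01353+0.000j on G[0,1]
R4: Y=0.001121+0.000j on G[0,2]
C1: Y=0.000+0.1396j on G[0,1]
R5: Y=0.8130+0.000j on G[1,0]
R6: Y=0.0004237+0.000j on G[1,0]
L1: Y=0.000-0.8499j on G[2,1]
R7: Y=0.7407+0.000j on G[2,1]
L2: Y=0.000-0.08539j on G[1,2]
I1: z[1]−=0.00752, z[0]+=0.00752
L3: Y=0.000-0.1468j on G[0,2]
I2: z[1]−=0.0039, z[0]+=0.0039
V1: row V0−V2=42.9, i_V1 at 0,2
solve → V1=-26.49+12.10j, V2=-42.90+0.000j
aux → i_V1=-23.68+12.61j

-12.16-8.965j A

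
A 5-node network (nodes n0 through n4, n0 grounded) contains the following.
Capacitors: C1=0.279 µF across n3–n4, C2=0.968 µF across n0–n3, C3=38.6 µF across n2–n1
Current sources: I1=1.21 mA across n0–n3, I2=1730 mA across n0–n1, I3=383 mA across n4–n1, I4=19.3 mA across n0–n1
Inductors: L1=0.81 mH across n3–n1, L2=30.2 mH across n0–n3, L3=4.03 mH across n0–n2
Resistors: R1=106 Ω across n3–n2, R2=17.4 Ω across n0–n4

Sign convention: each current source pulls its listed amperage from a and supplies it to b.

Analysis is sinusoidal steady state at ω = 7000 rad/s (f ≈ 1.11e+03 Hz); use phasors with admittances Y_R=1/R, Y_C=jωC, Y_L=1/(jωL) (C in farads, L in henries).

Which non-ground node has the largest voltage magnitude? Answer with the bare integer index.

Apply KCL at each of the 4 non-ground nodes and solve the resulting linear system.
Node n1: branches {L1, C3, I2, I3, I4} → V_1 = 0.7159+58.10j
Node n2: branches {R1, C3, L3} → V_2 = 0.5258+66.88j
Node n3: branches {C1, C2, I1, L1, L2, R1} → V_3 = 0.4247+59.46j
Node n4: branches {C1, I3, R2} → V_4 = -8.674+0.3092j

2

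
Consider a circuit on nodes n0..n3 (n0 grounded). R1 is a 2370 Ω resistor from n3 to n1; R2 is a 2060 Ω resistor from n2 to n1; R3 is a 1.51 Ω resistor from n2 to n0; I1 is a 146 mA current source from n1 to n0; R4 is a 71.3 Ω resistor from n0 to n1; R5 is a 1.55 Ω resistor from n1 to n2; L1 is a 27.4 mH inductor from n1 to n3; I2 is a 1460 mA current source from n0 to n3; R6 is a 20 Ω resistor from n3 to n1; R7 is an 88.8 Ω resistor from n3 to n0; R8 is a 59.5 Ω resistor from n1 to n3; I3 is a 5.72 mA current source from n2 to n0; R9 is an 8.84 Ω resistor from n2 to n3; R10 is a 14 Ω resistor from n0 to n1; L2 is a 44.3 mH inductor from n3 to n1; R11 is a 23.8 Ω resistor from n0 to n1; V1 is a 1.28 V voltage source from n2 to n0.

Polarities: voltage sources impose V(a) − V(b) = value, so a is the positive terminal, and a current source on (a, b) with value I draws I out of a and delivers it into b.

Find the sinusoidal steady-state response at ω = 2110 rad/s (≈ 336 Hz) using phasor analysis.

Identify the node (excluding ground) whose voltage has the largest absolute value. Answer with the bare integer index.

MNA unknowns: 3 node voltages V₁..V_3 plus 1 source current (V1)
R1: Y=0.0004219+0.000j on G[3,1]
R2: Y=0.0004854+0.000j on G[2,1]
R3: Y=0.6623+0.000j on G[2,0]
I1: z[1]−=0.146, z[0]+=0.146
R4: Y=0.01403+0.000j on G[0,1]
R5: Y=0.6452+0.000j on G[1,2]
L1: Y=0.000-0.01730j on G[1,3]
I2: z[0]−=1.46, z[3]+=1.46
R6: Y=0.05000+0.000j on G[3,1]
R7: Y=0.01126+0.000j on G[3,0]
R8: Y=0.01681+0.000j on G[1,3]
I3: z[2]−=0.00572, z[0]+=0.00572
R9: Y=0.1131+0.000j on G[2,3]
R10: Y=0.07143+0.000j on G[0,1]
L2: Y=0.000-0.01070j on G[3,1]
R11: Y=0.04202+0.000j on G[0,1]
V1: row V2−V0=1.28, i_V1 at 2,0
solve → V1=1.548-0.1602j, V2=1.280+0.000j, V3=8.750+0.9959j
aux → i_V1=0.1647+0.009209j

3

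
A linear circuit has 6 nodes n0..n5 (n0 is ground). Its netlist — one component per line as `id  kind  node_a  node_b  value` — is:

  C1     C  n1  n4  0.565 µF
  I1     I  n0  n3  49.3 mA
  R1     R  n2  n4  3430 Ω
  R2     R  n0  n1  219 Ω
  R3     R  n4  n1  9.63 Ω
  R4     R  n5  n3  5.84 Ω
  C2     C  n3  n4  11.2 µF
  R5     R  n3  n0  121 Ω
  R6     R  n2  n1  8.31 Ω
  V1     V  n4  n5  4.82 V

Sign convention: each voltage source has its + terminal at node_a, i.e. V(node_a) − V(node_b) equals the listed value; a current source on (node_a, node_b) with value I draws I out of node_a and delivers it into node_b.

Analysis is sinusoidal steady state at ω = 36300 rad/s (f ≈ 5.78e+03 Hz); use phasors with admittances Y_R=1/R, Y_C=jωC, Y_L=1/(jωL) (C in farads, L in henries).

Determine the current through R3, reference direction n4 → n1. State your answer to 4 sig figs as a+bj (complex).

0.01751-0.008145j A

MNA unknowns: 5 node voltages V₁..V_5 plus 1 source current (V1)
C1: Y=0.000+0.02051j on G[1,4]
I1: z[0]−=0.0493, z[3]+=0.0493
R1: Y=0.0002915+0.000j on G[2,4]
R2: Y=0.004566+0.000j on G[0,1]
R3: Y=0.1038+0.000j on G[4,1]
R4: Y=0.1712+0.000j on G[5,3]
C2: Y=0.000+0.4066j on G[3,4]
R5: Y=0.008264+0.000j on G[3,0]
R6: Y=0.1203+0.000j on G[2,1]
V1: row V4−V5=4.82, i_V1 at 4,5
solve → V1=4.197-1.032j, V2=4.197-1.032j, V3=3.646+0.5700j, V4=4.366-1.110j, V5=-0.4544-1.110j
aux → i_V1=-0.7022-0.2877j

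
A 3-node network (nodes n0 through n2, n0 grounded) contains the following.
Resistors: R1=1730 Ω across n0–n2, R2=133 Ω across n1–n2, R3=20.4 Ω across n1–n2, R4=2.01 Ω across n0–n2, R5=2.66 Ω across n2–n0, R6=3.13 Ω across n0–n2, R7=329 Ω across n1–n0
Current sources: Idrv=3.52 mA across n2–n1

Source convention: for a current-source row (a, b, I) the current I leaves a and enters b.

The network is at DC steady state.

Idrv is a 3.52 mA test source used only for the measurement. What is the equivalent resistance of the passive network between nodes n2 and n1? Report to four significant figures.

Element admittances at DC:
  Y(R1) = 0.0005780 S between n0,n2
  Y(R2) = 0.007519 S between n1,n2
  Y(R3) = 0.04902 S between n1,n2
  Y(R4) = 0.4975 S between n0,n2
  Y(R5) = 0.3759 S between n2,n0
  Y(R6) = 0.3195 S between n0,n2
  Y(R7) = 0.003040 S between n1,n0
  Idrv: injects 0.00352 A into n1 (from n2)
Assemble and solve the 2×2 MNA system:
  V(n1)=0.05894  V(n2)=-0.0001501

R_eq = 16.79 Ω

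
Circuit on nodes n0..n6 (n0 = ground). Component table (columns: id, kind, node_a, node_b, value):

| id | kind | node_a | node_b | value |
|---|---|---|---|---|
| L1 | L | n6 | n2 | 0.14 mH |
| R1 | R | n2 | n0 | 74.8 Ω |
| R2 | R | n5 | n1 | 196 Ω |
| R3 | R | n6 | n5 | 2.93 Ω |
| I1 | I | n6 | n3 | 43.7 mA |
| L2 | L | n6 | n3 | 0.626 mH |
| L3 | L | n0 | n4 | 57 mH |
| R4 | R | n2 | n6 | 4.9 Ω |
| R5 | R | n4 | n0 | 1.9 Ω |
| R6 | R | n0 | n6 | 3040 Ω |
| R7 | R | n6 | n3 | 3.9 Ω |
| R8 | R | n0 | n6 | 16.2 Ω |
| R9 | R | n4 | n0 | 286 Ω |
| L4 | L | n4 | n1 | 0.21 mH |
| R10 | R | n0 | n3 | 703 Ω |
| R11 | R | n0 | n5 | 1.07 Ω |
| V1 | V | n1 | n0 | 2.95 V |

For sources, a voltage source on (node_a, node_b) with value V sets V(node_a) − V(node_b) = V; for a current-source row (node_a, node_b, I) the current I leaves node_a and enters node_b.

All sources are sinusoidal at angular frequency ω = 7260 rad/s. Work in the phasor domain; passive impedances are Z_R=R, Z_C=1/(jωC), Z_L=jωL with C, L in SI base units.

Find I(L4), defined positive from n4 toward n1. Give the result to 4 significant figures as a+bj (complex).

-0.9416+0.7649j A

MNA unknowns: 6 node voltages V₁..V_6 plus 1 source current (V1)
L1: Y=0.000-0.9839j on G[6,2]
R1: Y=0.01337+0.000j on G[2,0]
R2: Y=0.005102+0.000j on G[5,1]
R3: Y=0.3413+0.000j on G[6,5]
I1: z[6]−=0.0437, z[3]+=0.0437
L2: Y=0.000-0.2200j on G[6,3]
L3: Y=0.000-0.002417j on G[0,4]
R4: Y=0.2041+0.000j on G[2,6]
R5: Y=0.5263+0.000j on G[4,0]
R6: Y=0.0003289+0.000j on G[0,6]
R7: Y=0.2564+0.000j on G[6,3]
R8: Y=0.06173+0.000j on G[0,6]
R9: Y=0.003497+0.000j on G[4,0]
L4: Y=0.000-0.6559j on G[4,1]
R10: Y=0.001422+0.000j on G[0,3]
R11: Y=0.9346+0.000j on G[0,5]
V1: row V1−V0=2.95, i_V1 at 1,0
solve → V1=2.950+0.000j, V2=0.01179-0.0005097j, V3=0.1099+0.08330j, V4=1.784-1.436j, V5=0.01490-9.524e-05j, V6=0.01183-0.0003575j
aux → i_V1=-0.9566+0.7649j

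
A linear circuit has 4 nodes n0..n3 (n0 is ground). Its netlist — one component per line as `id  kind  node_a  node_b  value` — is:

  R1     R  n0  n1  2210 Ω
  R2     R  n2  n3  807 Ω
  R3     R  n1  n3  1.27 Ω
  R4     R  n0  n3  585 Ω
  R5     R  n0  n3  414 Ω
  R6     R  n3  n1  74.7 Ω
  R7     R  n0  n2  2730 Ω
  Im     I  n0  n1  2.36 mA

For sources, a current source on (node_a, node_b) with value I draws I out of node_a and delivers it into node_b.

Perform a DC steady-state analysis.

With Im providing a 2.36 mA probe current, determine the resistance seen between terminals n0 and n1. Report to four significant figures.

Element admittances at DC:
  Y(R1) = 0.0004525 S between n0,n1
  Y(R2) = 0.001239 S between n2,n3
  Y(R3) = 0.7874 S between n1,n3
  Y(R4) = 0.001709 S between n0,n3
  Y(R5) = 0.002415 S between n0,n3
  Y(R6) = 0.01339 S between n3,n1
  Y(R7) = 0.0003663 S between n0,n2
  Im: injects 0.00236 A into n1 (from n0)
Assemble and solve the 3×3 MNA system:
  V(n1)=0.4880  V(n2)=0.3746  V(n3)=0.4853

R_eq = 206.8 Ω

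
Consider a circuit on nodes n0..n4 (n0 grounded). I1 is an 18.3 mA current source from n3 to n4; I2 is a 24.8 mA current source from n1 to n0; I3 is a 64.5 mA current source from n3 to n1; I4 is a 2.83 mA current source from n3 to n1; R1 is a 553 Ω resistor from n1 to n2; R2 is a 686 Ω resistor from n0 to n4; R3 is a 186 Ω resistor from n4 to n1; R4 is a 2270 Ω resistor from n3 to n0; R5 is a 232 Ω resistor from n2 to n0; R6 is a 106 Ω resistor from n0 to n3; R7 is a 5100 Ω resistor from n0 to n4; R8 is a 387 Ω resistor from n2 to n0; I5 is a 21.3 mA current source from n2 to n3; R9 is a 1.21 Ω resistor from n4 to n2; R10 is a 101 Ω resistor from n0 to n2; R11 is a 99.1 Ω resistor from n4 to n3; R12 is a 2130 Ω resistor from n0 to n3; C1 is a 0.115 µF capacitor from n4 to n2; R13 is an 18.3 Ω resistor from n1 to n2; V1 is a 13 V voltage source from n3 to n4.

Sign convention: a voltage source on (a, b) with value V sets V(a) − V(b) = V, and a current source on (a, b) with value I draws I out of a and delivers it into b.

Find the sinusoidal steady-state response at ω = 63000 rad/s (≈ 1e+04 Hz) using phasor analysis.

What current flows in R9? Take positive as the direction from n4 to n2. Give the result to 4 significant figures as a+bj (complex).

Element admittances at ω=63000 rad/s:
  I1: injects 0.0183 A into n4 (from n3)
  I2: injects 0.0248 A into n0 (from n1)
  I3: injects 0.0645 A into n1 (from n3)
  I4: injects 0.00283 A into n1 (from n3)
  Y(R1) = 0.001808+0.000j S between n1,n2
  Y(R2) = 0.001458+0.000j S between n0,n4
  Y(R3) = 0.005376+0.000j S between n4,n1
  Y(R4) = 0.0004405+0.000j S between n3,n0
  Y(R5) = 0.004310+0.000j S between n2,n0
  Y(R6) = 0.009434+0.000j S between n0,n3
  Y(R7) = 0.0001961+0.000j S between n0,n4
  Y(R8) = 0.002584+0.000j S between n2,n0
  I5: injects 0.0213 A into n3 (from n2)
  Y(R9) = 0.8264+0.000j S between n4,n2
  Y(R10) = 0.009901+0.000j S between n0,n2
  Y(R11) = 0.01009+0.000j S between n4,n3
  Y(R12) = 0.0004695+0.000j S between n0,n3
  Y(C1) = 0.000+0.007245j S between n4,n2
  Y(R13) = 0.05464+0.000j S between n1,n2
  V1: constraint V(n3)−V(n4) = 13
Assemble and solve the 5×5 MNA system:
  V(n1)=-4.800-0.0003753j  V(n2)=-5.477-0.0004743j  V(n3)=7.392+0.0006640j  V(n4)=-5.608+0.0006640j
  i(V1)=-0.2720-6.868e-06j

-0.1089+0.0009408j A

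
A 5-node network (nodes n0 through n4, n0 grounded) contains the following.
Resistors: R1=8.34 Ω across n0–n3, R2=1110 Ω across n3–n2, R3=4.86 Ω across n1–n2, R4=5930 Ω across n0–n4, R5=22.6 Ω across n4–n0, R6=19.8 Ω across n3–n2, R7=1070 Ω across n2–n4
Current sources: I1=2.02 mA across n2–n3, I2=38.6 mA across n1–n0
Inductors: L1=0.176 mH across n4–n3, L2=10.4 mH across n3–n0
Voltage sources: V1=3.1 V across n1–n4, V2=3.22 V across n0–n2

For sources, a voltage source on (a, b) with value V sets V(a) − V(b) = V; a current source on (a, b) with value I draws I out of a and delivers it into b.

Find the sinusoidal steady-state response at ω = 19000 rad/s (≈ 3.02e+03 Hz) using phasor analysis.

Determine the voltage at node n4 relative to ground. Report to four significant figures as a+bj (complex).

-3.769-0.5758j V

MNA unknowns: 4 node voltages V₁..V_4 plus 2 source currents (V1, V2)
R1: Y=0.1199+0.000j on G[0,3]
R2: Y=0.0009009+0.000j on G[3,2]
I1: z[2]−=0.00202, z[3]+=0.00202
I2: z[1]−=0.0386, z[0]+=0.0386
R3: Y=0.2058+0.000j on G[1,2]
L1: Y=0.000-0.2990j on G[4,3]
R4: Y=0.0001686+0.000j on G[0,4]
R5: Y=0.04425+0.000j on G[4,0]
R6: Y=0.05051+0.000j on G[3,2]
L2: Y=0.000-0.005061j on G[3,0]
R7: Y=0.0009346+0.000j on G[2,4]
V1: row V1−V4=3.1, i_V1 at 1,4
V2: row V0−V2=3.22, i_V2 at 0,2
solve → V1=-0.6691-0.5758j, V2=-3.220+0.000j, V3=-3.286+0.7470j, V4=-3.769-0.5758j
aux → i_V1=-0.5635+0.1185j, i_V2=-0.5190+0.08062j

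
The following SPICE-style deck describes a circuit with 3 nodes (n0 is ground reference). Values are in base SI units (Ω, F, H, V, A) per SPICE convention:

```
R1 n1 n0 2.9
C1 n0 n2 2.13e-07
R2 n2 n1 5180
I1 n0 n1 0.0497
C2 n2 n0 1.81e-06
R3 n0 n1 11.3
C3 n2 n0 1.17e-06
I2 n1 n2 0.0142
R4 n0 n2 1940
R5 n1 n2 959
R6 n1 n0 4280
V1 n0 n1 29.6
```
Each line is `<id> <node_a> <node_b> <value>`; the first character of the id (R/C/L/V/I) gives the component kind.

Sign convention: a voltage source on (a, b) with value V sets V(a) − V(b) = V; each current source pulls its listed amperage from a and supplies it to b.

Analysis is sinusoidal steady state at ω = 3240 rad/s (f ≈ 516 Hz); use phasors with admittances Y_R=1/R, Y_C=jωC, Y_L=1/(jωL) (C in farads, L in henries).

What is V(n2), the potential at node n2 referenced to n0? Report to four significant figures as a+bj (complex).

-0.3560+2.103j V

Apply KCL at each of the 2 non-ground nodes and solve the resulting linear system.
Node n1: branches {R1, R2, I1, R3, I2, R5, R6, V1} → V_1 = -29.60+0.000j
Node n2: branches {C1, R2, C2, C3, I2, R4, R5} → V_2 = -0.3560+2.103j
Source currents: i(V1)=-12.90-0.002599j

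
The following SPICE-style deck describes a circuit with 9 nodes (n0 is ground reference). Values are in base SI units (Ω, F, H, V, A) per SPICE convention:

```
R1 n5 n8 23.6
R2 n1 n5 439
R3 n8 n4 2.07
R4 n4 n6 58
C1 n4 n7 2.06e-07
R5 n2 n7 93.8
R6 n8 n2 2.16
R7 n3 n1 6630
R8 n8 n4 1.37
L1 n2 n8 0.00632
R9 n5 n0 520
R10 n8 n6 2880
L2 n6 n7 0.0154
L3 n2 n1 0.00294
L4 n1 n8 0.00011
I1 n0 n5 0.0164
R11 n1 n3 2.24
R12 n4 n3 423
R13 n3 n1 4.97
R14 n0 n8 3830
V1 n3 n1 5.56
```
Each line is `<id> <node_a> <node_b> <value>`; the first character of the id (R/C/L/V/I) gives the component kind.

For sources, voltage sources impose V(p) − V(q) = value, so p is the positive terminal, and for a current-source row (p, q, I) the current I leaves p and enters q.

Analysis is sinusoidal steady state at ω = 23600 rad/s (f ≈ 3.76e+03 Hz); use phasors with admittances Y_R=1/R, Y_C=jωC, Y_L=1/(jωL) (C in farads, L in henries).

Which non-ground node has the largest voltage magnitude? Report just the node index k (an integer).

3

Apply KCL at each of the 8 non-ground nodes and solve the resulting linear system.
Node n1: branches {R2, R7, L3, L4, R11, R13, V1} → V_1 = 7.470-0.03112j
Node n2: branches {R5, R6, L1, L3} → V_2 = 7.469+0.001473j
Node n3: branches {R7, R11, R12, R13, V1} → V_3 = 13.03-0.03112j
Node n4: branches {R3, R4, C1, R8, R12} → V_4 = 7.481+0.001373j
Node n5: branches {R1, R2, R9, I1} → V_5 = 7.514-0.0001976j
Node n6: branches {R4, R10, L2} → V_6 = 7.481+0.003062j
Node n7: branches {C1, R5, L2} → V_7 = 7.470+0.003663j
Node n8: branches {R1, R3, R6, R8, L1, R10, L4, R14} → V_8 = 7.470+0.001456j
Source currents: i(V1)=-3.615+7.681e-05j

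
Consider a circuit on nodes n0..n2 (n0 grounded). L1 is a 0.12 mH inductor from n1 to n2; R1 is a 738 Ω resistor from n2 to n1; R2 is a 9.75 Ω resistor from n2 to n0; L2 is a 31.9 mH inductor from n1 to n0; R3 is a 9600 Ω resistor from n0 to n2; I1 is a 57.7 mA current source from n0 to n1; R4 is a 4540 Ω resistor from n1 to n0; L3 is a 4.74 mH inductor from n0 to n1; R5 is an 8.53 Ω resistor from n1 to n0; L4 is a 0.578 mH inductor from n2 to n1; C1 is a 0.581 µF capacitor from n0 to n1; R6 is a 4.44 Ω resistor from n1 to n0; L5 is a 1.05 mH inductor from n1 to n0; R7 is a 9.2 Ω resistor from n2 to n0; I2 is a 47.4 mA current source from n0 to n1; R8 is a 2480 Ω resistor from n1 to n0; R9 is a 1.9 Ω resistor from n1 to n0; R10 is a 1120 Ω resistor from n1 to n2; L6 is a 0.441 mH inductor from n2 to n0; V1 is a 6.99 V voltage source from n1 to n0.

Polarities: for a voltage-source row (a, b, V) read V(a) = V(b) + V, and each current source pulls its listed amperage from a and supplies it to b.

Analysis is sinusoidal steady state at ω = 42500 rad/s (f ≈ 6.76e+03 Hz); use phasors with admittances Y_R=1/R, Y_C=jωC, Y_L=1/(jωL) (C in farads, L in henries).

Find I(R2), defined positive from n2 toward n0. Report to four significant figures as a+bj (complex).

Apply KCL at each of the 2 non-ground nodes and solve the resulting linear system.
Node n1: branches {L1, R1, L2, I1, R4, L3, R5, L4, C1, R6, L5, I2, R8, R9, R10, V1} → V_1 = 6.990+0.000j
Node n2: branches {L1, R1, R2, R3, L4, R7, R10, L6} → V_2 = 3.725-2.688j
Source currents: i(V1)=-6.616+0.7909j

0.3821-0.2757j A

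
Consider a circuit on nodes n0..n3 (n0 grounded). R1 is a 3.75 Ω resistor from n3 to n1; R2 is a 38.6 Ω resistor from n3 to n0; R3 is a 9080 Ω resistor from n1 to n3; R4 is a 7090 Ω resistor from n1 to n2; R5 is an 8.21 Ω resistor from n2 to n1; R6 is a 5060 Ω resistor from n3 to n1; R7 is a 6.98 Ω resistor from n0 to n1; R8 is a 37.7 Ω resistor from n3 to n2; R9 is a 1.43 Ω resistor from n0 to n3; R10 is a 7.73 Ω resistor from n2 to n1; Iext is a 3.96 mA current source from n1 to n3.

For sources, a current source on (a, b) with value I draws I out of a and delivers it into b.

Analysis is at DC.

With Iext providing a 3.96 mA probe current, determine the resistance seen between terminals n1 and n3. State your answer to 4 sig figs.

R_eq = 2.435 Ω

Element admittances at DC:
  Y(R1) = 0.2667 S between n3,n1
  Y(R2) = 0.02591 S between n3,n0
  Y(R3) = 0.0001101 S between n1,n3
  Y(R4) = 0.0001410 S between n1,n2
  Y(R5) = 0.1218 S between n2,n1
  Y(R6) = 0.0001976 S between n3,n1
  Y(R7) = 0.1433 S between n0,n1
  Y(R8) = 0.02653 S between n3,n2
  Y(R9) = 0.6993 S between n0,n3
  Y(R10) = 0.1294 S between n2,n1
  Iext: injects 0.00396 A into n3 (from n1)
Assemble and solve the 3×3 MNA system:
  V(n1)=-0.008053  V(n2)=-0.007133  V(n3)=0.001591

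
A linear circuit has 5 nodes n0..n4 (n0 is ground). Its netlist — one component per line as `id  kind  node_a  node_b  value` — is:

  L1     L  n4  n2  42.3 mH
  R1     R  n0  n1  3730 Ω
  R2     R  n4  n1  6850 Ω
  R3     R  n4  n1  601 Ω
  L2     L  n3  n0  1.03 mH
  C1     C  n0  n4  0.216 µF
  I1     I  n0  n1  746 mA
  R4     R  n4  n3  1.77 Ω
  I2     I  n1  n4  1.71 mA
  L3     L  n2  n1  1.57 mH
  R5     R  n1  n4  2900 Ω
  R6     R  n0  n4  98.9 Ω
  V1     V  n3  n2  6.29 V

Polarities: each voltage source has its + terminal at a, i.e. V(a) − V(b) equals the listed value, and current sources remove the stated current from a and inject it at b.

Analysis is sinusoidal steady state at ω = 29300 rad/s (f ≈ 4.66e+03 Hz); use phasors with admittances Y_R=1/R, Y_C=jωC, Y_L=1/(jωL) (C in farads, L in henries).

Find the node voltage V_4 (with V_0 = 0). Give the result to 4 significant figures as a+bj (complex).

9.613+23.65j V

MNA unknowns: 4 node voltages V₁..V_4 plus 1 source current (V1)
L1: Y=0.000-0.0008068j on G[4,2]
R1: Y=0.0002681+0.000j on G[0,1]
R2: Y=0.0001460+0.000j on G[4,1]
R3: Y=0.001664+0.000j on G[4,1]
L2: Y=0.000-0.03314j on G[3,0]
C1: Y=0.000+0.006329j on G[0,4]
I1: z[0]−=0.746, z[1]+=0.746
R4: Y=0.5650+0.000j on G[4,3]
I2: z[1]−=0.00171, z[4]+=0.00171
L3: Y=0.000-0.02174j on G[2,1]
R5: Y=0.0003448+0.000j on G[1,4]
R6: Y=0.01011+0.000j on G[0,4]
V1: row V3−V2=6.29, i_V1 at 3,2
solve → V1=7.400+58.40j, V2=3.235+24.04j, V3=9.525+24.04j, V4=9.613+23.65j
aux → i_V1=-0.7468+0.09569j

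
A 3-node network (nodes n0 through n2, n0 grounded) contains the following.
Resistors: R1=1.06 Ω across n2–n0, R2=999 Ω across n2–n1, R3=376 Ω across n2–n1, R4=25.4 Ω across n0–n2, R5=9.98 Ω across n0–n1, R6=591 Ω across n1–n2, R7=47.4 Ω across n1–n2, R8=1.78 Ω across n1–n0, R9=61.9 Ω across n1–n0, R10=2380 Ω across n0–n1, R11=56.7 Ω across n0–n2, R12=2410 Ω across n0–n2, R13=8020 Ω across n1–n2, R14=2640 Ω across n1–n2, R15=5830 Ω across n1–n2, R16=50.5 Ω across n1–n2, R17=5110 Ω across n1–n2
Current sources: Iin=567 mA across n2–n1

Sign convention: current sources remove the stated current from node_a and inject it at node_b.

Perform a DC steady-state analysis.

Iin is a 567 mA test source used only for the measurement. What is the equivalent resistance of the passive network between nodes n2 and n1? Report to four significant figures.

R_eq = 2.215 Ω

Element admittances at DC:
  Y(R1) = 0.9434 S between n2,n0
  Y(R2) = 0.001001 S between n2,n1
  Y(R3) = 0.002660 S between n2,n1
  Y(R4) = 0.03937 S between n0,n2
  Y(R5) = 0.1002 S between n0,n1
  Y(R6) = 0.001692 S between n1,n2
  Y(R7) = 0.02110 S between n1,n2
  Y(R8) = 0.5618 S between n1,n0
  Y(R9) = 0.01616 S between n1,n0
  Y(R10) = 0.0004202 S between n0,n1
  Y(R11) = 0.01764 S between n0,n2
  Y(R12) = 0.0004149 S between n0,n2
  Y(R13) = 0.0001247 S between n1,n2
  Y(R14) = 0.0003788 S between n1,n2
  Y(R15) = 0.0001715 S between n1,n2
  Y(R16) = 0.01980 S between n1,n2
  Y(R17) = 0.0001957 S between n1,n2
  Iin: injects 0.567 A into n1 (from n2)
Assemble and solve the 2×2 MNA system:
  V(n1)=0.7484  V(n2)=-0.5074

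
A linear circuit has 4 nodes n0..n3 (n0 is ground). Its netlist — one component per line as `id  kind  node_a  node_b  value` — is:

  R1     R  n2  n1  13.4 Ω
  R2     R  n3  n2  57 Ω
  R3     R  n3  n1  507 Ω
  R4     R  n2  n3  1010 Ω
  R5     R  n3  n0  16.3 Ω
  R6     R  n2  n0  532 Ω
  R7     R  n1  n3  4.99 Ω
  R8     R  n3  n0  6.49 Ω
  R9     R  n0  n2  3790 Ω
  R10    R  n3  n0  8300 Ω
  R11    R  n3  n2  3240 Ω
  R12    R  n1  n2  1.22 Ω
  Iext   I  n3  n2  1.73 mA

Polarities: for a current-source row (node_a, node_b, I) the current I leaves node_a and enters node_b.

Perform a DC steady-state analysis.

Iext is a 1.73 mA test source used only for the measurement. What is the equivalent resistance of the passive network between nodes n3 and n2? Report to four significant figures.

MNA unknowns: 3 node voltages V₁..V_3
R1: Y=0.07463 on G[2,1]
R2: Y=0.01754 on G[3,2]
R3: Y=0.001972 on G[3,1]
R4: Y=0.0009901 on G[2,3]
R5: Y=0.06135 on G[3,0]
R6: Y=0.001880 on G[2,0]
R7: Y=0.2004 on G[1,3]
R8: Y=0.1541 on G[3,0]
R9: Y=0.0002639 on G[0,2]
R10: Y=0.0001205 on G[3,0]
R11: Y=0.0003086 on G[3,2]
R12: Y=0.8197 on G[1,2]
Iext: z[3]−=0.00173, z[2]+=0.00173
solve → V1=0.007493, V2=0.009210, V3=-9.159e-05

R_eq = 5.377 Ω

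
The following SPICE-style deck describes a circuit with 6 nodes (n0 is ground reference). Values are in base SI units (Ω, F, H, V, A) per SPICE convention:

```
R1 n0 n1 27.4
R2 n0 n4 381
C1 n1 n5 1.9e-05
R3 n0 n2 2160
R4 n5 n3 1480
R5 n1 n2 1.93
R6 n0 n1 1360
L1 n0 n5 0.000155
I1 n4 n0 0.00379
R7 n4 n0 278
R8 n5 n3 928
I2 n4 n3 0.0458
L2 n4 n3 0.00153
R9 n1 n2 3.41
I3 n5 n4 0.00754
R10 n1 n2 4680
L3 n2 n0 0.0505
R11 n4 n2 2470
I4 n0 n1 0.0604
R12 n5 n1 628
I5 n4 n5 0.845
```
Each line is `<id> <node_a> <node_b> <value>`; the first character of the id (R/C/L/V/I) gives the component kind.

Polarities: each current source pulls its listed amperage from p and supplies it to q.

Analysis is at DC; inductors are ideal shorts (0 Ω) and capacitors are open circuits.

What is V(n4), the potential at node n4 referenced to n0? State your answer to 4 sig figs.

-100.4 V

MNA unknowns: 5 node voltages V₁..V_5 plus 3 source currents (L1, L2, L3)
R1: Y=0.03650 on G[0,1]
R2: Y=0.002625 on G[0,4]
C1: Y=0.000 on G[1,5]
R3: Y=0.0004630 on G[0,2]
R4: Y=0.0006757 on G[5,3]
R5: Y=0.5181 on G[1,2]
R6: Y=0.0007353 on G[0,1]
L1: row V0−V5=0, i_L1 at 0,5
I1: z[4]−=0.00379, z[0]+=0.00379
R7: Y=0.003597 on G[4,0]
R8: Y=0.001078 on G[5,3]
I2: z[4]−=0.0458, z[3]+=0.0458
L2: row V4−V3=0, i_L2 at 4,3
R9: Y=0.2933 on G[1,2]
I3: z[5]−=0.00754, z[4]+=0.00754
R10: Y=0.0002137 on G[1,2]
L3: row V2−V0=0, i_L3 at 2,0
R11: Y=0.0004049 on G[4,2]
I4: z[0]−=0.0604, z[1]+=0.0604
R12: Y=0.001592 on G[5,1]
I5: z[4]−=0.845, z[5]+=0.845
solve → V1=0.07102, V2=0.000, V3=-100.4, V4=-100.4, V5=0.000
aux → i_L1=-0.6616, i_L2=-0.2218, i_L3=0.01700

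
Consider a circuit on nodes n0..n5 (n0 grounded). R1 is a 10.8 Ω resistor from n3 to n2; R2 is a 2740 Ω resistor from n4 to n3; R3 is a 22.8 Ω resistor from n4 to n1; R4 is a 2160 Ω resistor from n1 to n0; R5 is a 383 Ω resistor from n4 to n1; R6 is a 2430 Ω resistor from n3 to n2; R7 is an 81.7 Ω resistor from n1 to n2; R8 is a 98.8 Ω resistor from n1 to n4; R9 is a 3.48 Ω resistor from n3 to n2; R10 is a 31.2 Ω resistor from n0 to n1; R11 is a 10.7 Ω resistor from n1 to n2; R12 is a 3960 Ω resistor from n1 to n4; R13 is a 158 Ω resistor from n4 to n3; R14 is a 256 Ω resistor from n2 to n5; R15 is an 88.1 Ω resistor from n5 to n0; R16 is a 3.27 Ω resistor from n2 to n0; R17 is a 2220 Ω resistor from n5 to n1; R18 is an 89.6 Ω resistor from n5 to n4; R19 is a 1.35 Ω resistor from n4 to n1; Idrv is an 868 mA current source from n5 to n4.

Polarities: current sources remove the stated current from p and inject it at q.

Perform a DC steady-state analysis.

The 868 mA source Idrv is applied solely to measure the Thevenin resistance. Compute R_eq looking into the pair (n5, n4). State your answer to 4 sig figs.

R_eq = 39.94 Ω

MNA unknowns: 5 node voltages V₁..V_5
R1: Y=0.09259 on G[3,2]
R2: Y=0.0003650 on G[4,3]
R3: Y=0.04386 on G[4,1]
R4: Y=0.0004630 on G[1,0]
R5: Y=0.002611 on G[4,1]
R6: Y=0.0004115 on G[3,2]
R7: Y=0.01224 on G[1,2]
R8: Y=0.01012 on G[1,4]
R9: Y=0.2874 on G[3,2]
R10: Y=0.03205 on G[0,1]
R11: Y=0.09346 on G[1,2]
R12: Y=0.0002525 on G[1,4]
R13: Y=0.006329 on G[4,3]
R14: Y=0.003906 on G[2,5]
R15: Y=0.01135 on G[5,0]
R16: Y=0.3058 on G[2,0]
R17: Y=0.0004505 on G[5,1]
R18: Y=0.01116 on G[5,4]
R19: Y=0.7407 on G[4,1]
Idrv: z[5]−=0.868, z[4]+=0.868
solve → V1=3.754, V2=0.7270, V3=0.7892, V4=4.328, V5=-30.34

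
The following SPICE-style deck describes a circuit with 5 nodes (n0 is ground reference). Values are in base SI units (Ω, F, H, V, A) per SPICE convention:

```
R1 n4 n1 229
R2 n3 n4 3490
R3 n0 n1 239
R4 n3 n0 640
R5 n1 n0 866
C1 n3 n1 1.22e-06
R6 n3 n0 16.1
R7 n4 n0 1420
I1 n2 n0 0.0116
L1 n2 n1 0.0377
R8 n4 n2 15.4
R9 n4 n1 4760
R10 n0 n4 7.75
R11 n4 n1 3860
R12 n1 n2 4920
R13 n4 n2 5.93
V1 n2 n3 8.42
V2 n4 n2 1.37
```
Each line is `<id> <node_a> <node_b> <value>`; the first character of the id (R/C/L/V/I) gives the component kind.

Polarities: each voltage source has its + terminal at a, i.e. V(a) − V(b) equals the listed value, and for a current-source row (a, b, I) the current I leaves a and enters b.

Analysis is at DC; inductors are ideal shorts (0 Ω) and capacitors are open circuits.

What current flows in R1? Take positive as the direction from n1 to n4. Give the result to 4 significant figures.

Apply KCL at each of the 4 non-ground nodes and solve the resulting linear system.
Node n1: branches {R1, R3, R5, C1, L1, R9, R11, R12} → V_1 = 1.745
Node n2: branches {I1, L1, R8, R12, R13, V1, V2} → V_2 = 1.745
Node n3: branches {R2, R4, C1, R6, V1} → V_3 = -6.675
Node n4: branches {R1, R2, R7, R8, R9, R10, R11, R13, V2} → V_4 = 3.115
Source currents: i(L1)=0.002690, i(V1)=-0.4278, i(V2)=-0.7335

-0.005983 A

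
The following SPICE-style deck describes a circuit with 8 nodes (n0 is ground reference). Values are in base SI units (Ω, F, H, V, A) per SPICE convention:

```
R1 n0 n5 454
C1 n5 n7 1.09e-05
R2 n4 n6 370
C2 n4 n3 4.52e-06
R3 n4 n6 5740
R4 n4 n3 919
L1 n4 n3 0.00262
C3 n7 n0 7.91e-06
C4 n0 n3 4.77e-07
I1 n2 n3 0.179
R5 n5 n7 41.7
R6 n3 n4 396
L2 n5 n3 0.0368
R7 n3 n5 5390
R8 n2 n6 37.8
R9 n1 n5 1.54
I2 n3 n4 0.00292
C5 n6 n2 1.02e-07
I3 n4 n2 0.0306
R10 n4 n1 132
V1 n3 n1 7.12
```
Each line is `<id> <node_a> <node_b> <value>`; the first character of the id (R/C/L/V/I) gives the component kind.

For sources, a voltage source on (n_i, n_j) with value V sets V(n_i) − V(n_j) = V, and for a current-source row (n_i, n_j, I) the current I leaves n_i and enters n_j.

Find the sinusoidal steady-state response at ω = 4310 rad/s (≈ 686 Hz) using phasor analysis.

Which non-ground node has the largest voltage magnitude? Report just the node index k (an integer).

Element admittances at ω=4310 rad/s:
  Y(R1) = 0.002203+0.000j S between n0,n5
  Y(C1) = 0.000+0.04698j S between n5,n7
  Y(R2) = 0.002703+0.000j S between n4,n6
  Y(C2) = 0.000+0.01948j S between n4,n3
  Y(R3) = 0.0001742+0.000j S between n4,n6
  Y(R4) = 0.001088+0.000j S between n4,n3
  Y(L1) = 0.000-0.08856j S between n4,n3
  Y(C3) = 0.000+0.03409j S between n7,n0
  Y(C4) = 0.000+0.002056j S between n0,n3
  I1: injects 0.179 A into n3 (from n2)
  Y(R5) = 0.02398+0.000j S between n5,n7
  Y(R6) = 0.002525+0.000j S between n3,n4
  Y(L2) = 0.000-0.006305j S between n5,n3
  Y(R7) = 0.0001855+0.000j S between n3,n5
  Y(R8) = 0.02646+0.000j S between n2,n6
  Y(R9) = 0.6494+0.000j S between n1,n5
  I2: injects 0.00292 A into n4 (from n3)
  Y(C5) = 0.000+0.0004396j S between n6,n2
  I3: injects 0.0306 A into n2 (from n4)
  Y(R10) = 0.007576+0.000j S between n4,n1
  V1: constraint V(n3)−V(n1) = 7.12
Assemble and solve the 8×8 MNA system:
  V(n1)=-0.5969-0.1137j  V(n2)=-51.19-3.265j  V(n3)=6.523-0.1137j  V(n4)=5.997-3.359j  V(n5)=-0.5940-0.1622j  V(n6)=-45.59-3.359j  V(n7)=-0.3829-0.03152j
  i(V1)=-0.05182+0.05603j

2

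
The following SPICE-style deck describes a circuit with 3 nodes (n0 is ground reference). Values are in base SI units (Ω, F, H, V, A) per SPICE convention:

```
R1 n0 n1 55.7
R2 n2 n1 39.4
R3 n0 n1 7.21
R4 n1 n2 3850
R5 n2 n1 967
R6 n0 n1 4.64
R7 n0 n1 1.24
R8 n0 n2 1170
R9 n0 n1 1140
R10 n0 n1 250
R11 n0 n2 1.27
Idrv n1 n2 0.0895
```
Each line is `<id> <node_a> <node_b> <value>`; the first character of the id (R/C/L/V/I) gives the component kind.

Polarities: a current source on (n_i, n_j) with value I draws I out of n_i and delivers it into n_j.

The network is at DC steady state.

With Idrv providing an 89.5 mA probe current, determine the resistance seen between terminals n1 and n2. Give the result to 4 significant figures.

R_eq = 2.001 Ω

Apply KCL at each of the 2 non-ground nodes and solve the resulting linear system.
Node n1: branches {R1, R2, R3, R4, R5, R6, R7, R9, R10, Idrv} → V_1 = -0.07159
Node n2: branches {R2, R4, R5, R8, R11, Idrv} → V_2 = 0.1075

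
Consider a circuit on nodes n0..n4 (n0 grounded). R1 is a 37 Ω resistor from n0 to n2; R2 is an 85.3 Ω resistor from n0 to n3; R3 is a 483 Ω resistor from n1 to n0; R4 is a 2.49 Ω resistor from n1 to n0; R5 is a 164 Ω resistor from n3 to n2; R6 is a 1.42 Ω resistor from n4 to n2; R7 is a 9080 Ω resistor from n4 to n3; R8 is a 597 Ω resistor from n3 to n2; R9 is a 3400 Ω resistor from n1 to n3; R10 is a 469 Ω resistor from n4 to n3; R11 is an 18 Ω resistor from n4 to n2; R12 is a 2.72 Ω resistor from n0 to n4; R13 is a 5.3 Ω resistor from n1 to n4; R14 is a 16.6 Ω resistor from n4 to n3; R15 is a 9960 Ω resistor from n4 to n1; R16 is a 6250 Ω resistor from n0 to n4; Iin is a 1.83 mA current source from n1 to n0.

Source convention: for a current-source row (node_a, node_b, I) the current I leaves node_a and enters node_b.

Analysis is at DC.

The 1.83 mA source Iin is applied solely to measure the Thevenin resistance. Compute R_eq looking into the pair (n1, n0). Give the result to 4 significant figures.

R_eq = 1.878 Ω

MNA unknowns: 4 node voltages V₁..V_4
R1: Y=0.02703 on G[0,2]
R2: Y=0.01172 on G[0,3]
R3: Y=0.002070 on G[1,0]
R4: Y=0.4016 on G[1,0]
R5: Y=0.006098 on G[3,2]
R6: Y=0.7042 on G[4,2]
R7: Y=0.0001101 on G[4,3]
R8: Y=0.001675 on G[3,2]
R9: Y=0.0002941 on G[1,3]
R10: Y=0.002132 on G[4,3]
R11: Y=0.05556 on G[4,2]
R12: Y=0.3676 on G[0,4]
R13: Y=0.1887 on G[1,4]
R14: Y=0.06024 on G[4,3]
R15: Y=0.0001004 on G[4,1]
R16: Y=0.0001600 on G[0,4]
Iin: z[1]−=0.00183, z[0]+=0.00183
solve → V1=-0.003437, V2=-0.001057, V3=-0.0009443, V4=-0.001096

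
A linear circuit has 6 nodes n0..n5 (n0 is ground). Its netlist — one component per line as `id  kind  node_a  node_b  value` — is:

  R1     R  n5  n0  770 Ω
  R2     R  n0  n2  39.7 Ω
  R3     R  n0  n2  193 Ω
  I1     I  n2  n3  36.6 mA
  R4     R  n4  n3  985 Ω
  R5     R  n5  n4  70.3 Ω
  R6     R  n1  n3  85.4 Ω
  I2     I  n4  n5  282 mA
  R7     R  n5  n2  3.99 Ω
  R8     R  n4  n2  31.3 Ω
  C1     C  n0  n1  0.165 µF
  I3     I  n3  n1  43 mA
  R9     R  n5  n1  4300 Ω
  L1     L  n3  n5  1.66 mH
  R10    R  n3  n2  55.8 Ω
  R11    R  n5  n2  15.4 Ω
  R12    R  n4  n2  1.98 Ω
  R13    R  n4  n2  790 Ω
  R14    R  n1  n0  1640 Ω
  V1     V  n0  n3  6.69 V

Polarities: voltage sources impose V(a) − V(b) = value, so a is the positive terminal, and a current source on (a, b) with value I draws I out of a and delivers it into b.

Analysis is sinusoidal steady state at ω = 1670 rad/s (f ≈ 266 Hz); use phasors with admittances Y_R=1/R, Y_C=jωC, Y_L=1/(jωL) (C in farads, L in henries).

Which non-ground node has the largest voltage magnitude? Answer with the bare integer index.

Element admittances at ω=1670 rad/s:
  Y(R1) = 0.001299+0.000j S between n5,n0
  Y(R2) = 0.02519+0.000j S between n0,n2
  Y(R3) = 0.005181+0.000j S between n0,n2
  I1: injects 0.0366 A into n3 (from n2)
  Y(R4) = 0.001015+0.000j S between n4,n3
  Y(R5) = 0.01422+0.000j S between n5,n4
  Y(R6) = 0.01171+0.000j S between n1,n3
  I2: injects 0.282 A into n5 (from n4)
  Y(R7) = 0.2506+0.000j S between n5,n2
  Y(R8) = 0.03195+0.000j S between n4,n2
  Y(C1) = 0.000+0.0002756j S between n0,n1
  I3: injects 0.043 A into n1 (from n3)
  Y(R9) = 0.0002326+0.000j S between n5,n1
  Y(L1) = 0.000-0.3607j S between n3,n5
  Y(R10) = 0.01792+0.000j S between n3,n2
  Y(R11) = 0.06494+0.000j S between n5,n2
  Y(R12) = 0.5051+0.000j S between n4,n2
  Y(R13) = 0.001266+0.000j S between n4,n2
  Y(R14) = 0.0006098+0.000j S between n1,n0
  V1: constraint V(n0)−V(n3) = 6.69
Assemble and solve the 6×6 MNA system:
  V(n1)=-2.936+0.07411j  V(n2)=-6.919+0.4529j  V(n3)=-6.690+0.000j  V(n4)=-7.420+0.4538j  V(n5)=-6.626+0.5207j
  i(V1)=-0.2205+0.01367j

4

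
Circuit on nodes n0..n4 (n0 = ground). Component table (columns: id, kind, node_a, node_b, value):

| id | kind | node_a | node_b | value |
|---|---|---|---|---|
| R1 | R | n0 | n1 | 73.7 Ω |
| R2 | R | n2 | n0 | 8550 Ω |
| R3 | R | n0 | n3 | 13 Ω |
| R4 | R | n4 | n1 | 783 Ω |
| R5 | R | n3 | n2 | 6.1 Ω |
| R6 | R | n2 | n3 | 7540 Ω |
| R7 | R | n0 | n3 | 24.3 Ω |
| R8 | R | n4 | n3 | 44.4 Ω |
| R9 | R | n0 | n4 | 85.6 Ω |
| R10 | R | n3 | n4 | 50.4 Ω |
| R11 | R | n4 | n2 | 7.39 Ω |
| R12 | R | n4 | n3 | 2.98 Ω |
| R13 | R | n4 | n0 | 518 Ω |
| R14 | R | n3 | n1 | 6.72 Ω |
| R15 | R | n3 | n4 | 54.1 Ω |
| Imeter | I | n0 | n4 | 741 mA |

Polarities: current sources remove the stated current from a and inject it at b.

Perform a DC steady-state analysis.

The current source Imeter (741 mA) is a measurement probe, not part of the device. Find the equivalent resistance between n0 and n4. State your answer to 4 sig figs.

MNA unknowns: 4 node voltages V₁..V_4
R1: Y=0.01357 on G[0,1]
R2: Y=0.0001170 on G[2,0]
R3: Y=0.07692 on G[0,3]
R4: Y=0.001277 on G[4,1]
R5: Y=0.1639 on G[3,2]
R6: Y=0.0001326 on G[2,3]
R7: Y=0.04115 on G[0,3]
R8: Y=0.02252 on G[4,3]
R9: Y=0.01168 on G[0,4]
R10: Y=0.01984 on G[3,4]
R11: Y=0.1353 on G[4,2]
R12: Y=0.3356 on G[4,3]
R13: Y=0.001931 on G[4,0]
R14: Y=0.1488 on G[3,1]
R15: Y=0.01848 on G[3,4]
Imeter: z[0]−=0.741, z[4]+=0.741
solve → V1=4.601, V2=5.628, V3=5.005, V4=6.389

R_eq = 8.622 Ω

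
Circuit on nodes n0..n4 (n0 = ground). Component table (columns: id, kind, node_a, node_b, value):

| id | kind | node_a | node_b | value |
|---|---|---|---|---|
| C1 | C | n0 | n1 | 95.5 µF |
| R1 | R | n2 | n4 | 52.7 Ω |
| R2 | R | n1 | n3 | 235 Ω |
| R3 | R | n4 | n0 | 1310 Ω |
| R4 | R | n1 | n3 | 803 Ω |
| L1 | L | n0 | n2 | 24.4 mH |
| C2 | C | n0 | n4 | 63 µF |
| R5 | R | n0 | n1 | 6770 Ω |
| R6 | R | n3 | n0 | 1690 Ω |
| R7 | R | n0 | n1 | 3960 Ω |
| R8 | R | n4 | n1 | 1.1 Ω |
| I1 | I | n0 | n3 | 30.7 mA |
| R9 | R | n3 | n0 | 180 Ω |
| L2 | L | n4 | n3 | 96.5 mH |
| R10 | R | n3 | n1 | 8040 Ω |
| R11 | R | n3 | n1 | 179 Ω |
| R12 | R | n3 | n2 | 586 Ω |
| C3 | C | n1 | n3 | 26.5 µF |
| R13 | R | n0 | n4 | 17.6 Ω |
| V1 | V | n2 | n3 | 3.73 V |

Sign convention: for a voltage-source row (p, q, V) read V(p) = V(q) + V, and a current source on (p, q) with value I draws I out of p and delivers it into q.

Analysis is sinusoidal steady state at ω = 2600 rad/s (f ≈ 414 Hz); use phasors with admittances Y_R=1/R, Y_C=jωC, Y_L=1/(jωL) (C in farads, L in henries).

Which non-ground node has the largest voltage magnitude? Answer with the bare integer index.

Apply KCL at each of the 4 non-ground nodes and solve the resulting linear system.
Node n1: branches {C1, R2, R4, R5, R7, R8, R10, R11, C3} → V_1 = 0.1163+0.007865j
Node n2: branches {R1, L1, R12, V1} → V_2 = 4.252+1.112j
Node n3: branches {R2, R4, R6, I1, R9, L2, R10, R11, R12, C3, V1} → V_3 = 0.5218+1.112j
Node n4: branches {R1, R3, C2, R8, L2, R13} → V_4 = 0.1928-0.004721j
Source currents: i(V1)=-0.1009+0.04584j

2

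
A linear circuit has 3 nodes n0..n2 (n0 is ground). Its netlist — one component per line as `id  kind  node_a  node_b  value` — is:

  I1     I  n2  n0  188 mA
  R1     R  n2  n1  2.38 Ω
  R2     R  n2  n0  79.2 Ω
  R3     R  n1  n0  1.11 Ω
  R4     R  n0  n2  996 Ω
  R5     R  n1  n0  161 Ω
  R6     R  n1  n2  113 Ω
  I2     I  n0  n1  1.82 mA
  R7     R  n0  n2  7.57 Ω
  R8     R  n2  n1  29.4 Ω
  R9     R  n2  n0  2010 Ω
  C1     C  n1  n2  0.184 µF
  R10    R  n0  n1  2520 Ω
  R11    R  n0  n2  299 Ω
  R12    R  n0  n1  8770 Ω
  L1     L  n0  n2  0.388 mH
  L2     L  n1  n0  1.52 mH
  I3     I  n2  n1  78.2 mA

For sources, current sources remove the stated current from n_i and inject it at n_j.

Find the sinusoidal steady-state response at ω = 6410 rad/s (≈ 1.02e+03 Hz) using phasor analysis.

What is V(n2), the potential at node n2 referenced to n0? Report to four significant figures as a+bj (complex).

-0.2904-0.2580j V

MNA unknowns: 2 node voltages V₁..V_2
I1: z[2]−=0.188, z[0]+=0.188
R1: Y=0.4202+0.000j on G[2,1]
R2: Y=0.01263+0.000j on G[2,0]
R3: Y=0.9009+0.000j on G[1,0]
R4: Y=0.001004+0.000j on G[0,2]
R5: Y=0.006211+0.000j on G[1,0]
R6: Y=0.008850+0.000j on G[1,2]
I2: z[0]−=0.00182, z[1]+=0.00182
R7: Y=0.1321+0.000j on G[0,2]
R8: Y=0.03401+0.000j on G[2,1]
R9: Y=0.0004975+0.000j on G[2,0]
C1: Y=0.000+0.001179j on G[1,2]
R10: Y=0.0003968+0.000j on G[0,1]
R11: Y=0.003344+0.000j on G[0,2]
R12: Y=0.0001140+0.000j on G[0,1]
L1: Y=0.000-0.4021j on G[0,2]
L2: Y=0.000-0.1026j on G[1,0]
I3: z[2]−=0.0782, z[1]+=0.0782
solve → V1=-0.03284-0.08983j, V2=-0.2904-0.2580j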